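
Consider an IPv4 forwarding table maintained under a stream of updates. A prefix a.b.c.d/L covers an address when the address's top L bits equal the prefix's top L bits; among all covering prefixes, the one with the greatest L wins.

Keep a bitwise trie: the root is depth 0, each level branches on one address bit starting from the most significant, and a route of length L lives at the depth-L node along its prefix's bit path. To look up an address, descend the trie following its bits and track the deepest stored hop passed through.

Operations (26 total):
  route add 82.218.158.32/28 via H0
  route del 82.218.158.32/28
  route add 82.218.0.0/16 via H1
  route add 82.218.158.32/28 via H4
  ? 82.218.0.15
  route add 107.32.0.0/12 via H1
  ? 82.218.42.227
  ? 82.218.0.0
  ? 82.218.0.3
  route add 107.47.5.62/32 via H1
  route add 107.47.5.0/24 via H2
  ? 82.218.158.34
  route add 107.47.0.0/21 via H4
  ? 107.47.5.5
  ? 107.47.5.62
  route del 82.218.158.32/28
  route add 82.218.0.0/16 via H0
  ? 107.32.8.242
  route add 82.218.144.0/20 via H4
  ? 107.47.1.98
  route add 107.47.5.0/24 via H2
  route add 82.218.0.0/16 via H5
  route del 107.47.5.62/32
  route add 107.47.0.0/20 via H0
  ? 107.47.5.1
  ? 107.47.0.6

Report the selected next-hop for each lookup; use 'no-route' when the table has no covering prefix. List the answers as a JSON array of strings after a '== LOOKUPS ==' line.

Trace:
  + 82.218.158.32/28 (H0) depth=28
  del 82.218.158.32/28 (clear depth 28)
  + 82.218.0.0/16 (H1) depth=16
  + 82.218.158.32/28 (H4) depth=28
  Q 82.218.0.15: descend 0101001011011010 ; hops seen [H1] ; pick H1
  + 107.32.0.0/12 (H1) depth=12
  Q 82.218.42.227: descend 0101001011011010 ; hops seen [H1] ; pick H1
  Q 82.218.0.0: descend 0101001011011010 ; hops seen [H1] ; pick H1
  Q 82.218.0.3: descend 0101001011011010 ; hops seen [H1] ; pick H1
  + 107.47.5.62/32 (H1) depth=32
  + 107.47.5.0/24 (H2) depth=24
  Q 82.218.158.34: descend 0101001011011010100111100010 ; hops seen [H1,H4] ; pick H4
  + 107.47.0.0/21 (H4) depth=21
  Q 107.47.5.5: descend 01101011001011110000010100 ; hops seen [H1,H4,H2] ; pick H2
  Q 107.47.5.62: descend 01101011001011110000010100111110 ; hops seen [H1,H4,H2,H1] ; pick H1
  del 82.218.158.32/28 (clear depth 28)
  + 82.218.0.0/16 (H0) depth=16
  Q 107.32.8.242: descend 011010110010 ; hops seen [H1] ; pick H1
  + 82.218.144.0/20 (H4) depth=20
  Q 107.47.1.98: descend 011010110010111100000 ; hops seen [H1,H4] ; pick H4
  + 107.47.5.0/24 (H2) depth=24
  + 82.218.0.0/16 (H5) depth=16
  del 107.47.5.62/32 (clear depth 32)
  + 107.47.0.0/20 (H0) depth=20
  Q 107.47.5.1: descend 01101011001011110000010100 ; hops seen [H1,H0,H4,H2] ; pick H2
  Q 107.47.0.6: descend 011010110010111100000 ; hops seen [H1,H0,H4] ; pick H4

== LOOKUPS ==
["H1","H1","H1","H1","H4","H2","H1","H1","H4","H2","H4"]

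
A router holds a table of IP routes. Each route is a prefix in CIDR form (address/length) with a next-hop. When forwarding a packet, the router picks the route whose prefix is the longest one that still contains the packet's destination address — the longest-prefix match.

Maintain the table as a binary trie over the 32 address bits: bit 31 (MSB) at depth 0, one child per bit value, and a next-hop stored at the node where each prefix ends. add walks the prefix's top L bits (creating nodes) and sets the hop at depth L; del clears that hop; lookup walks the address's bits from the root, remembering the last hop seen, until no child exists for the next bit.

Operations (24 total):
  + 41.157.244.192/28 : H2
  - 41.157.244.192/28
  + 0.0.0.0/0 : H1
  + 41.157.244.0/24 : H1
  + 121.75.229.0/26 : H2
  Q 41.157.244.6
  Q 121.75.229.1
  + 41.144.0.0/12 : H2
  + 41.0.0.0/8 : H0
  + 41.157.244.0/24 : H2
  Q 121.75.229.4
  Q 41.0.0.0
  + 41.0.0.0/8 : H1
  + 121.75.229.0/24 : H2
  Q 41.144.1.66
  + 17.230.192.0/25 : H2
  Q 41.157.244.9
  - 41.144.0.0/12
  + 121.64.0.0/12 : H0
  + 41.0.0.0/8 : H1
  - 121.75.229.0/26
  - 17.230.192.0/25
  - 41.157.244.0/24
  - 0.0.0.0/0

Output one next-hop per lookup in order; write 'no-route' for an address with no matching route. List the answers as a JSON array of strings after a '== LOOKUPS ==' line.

Trace:
  + 41.157.244.192/28 (H2) depth=28
  - 41.157.244.192/28 clear@28
  + 0.0.0.0/0 (H1) depth=0
  + 41.157.244.0/24 (H1) depth=24
  + 121.75.229.0/26 (H2) depth=26
  lookup 41.157.244.6: bits 001010011001110111110100 walk d0:H1→d1:-→d2:-→d3:-→d4:-→d5:-→d6:-→d7:-→d8:-→d9:-→d10:-→d11:-→d12:-→d13:-→d14:-→d15:-→d16:-→d17:-→d18:-→d19:-→d20:-→d21:-→d22:-→d23:-→d24:H1 -> H1
  lookup 121.75.229.1: bits 01111001010010111110010100 walk d0:H1→d1:-→d2:-→d3:-→d4:-→d5:-→d6:-→d7:-→d8:-→d9:-→d10:-→d11:-→d12:-→d13:-→d14:-→d15:-→d16:-→d17:-→d18:-→d19:-→d20:-→d21:-→d22:-→d23:-→d24:-→d25:-→d26:H2 -> H2
  + 41.144.0.0/12 (H2) depth=12
  + 41.0.0.0/8 (H0) depth=8
  + 41.157.244.0/24 (H2) depth=24
  lookup 121.75.229.4: bits 01111001010010111110010100 walk d0:H1→d1:-→d2:-→d3:-→d4:-→d5:-→d6:-→d7:-→d8:-→d9:-→d10:-→d11:-→d12:-→d13:-→d14:-→d15:-→d16:-→d17:-→d18:-→d19:-→d20:-→d21:-→d22:-→d23:-→d24:-→d25:-→d26:H2 -> H2
  lookup 41.0.0.0: bits 00101001 walk d0:H1→d1:-→d2:-→d3:-→d4:-→d5:-→d6:-→d7:-→d8:H0 -> H0
  + 41.0.0.0/8 (H1) depth=8
  + 121.75.229.0/24 (H2) depth=24
  lookup 41.144.1.66: bits 001010011001 walk d0:H1→d1:-→d2:-→d3:-→d4:-→d5:-→d6:-→d7:-→d8:H1→d9:-→d10:-→d11:-→d12:H2 -> H2
  + 17.230.192.0/25 (H2) depth=25
  lookup 41.157.244.9: bits 001010011001110111110100 walk d0:H1→d1:-→d2:-→d3:-→d4:-→d5:-→d6:-→d7:-→d8:H1→d9:-→d10:-→d11:-→d12:H2→d13:-→d14:-→d15:-→d16:-→d17:-→d18:-→d19:-→d20:-→d21:-→d22:-→d23:-→d24:H2 -> H2
  - 41.144.0.0/12 clear@12
  + 121.64.0.0/12 (H0) depth=12
  + 41.0.0.0/8 (H1) depth=8
  - 121.75.229.0/26 clear@26
  - 17.230.192.0/25 clear@25
  - 41.157.244.0/24 clear@24
  - 0.0.0.0/0 clear@0

== LOOKUPS ==
["H1","H2","H2","H0","H2","H2"]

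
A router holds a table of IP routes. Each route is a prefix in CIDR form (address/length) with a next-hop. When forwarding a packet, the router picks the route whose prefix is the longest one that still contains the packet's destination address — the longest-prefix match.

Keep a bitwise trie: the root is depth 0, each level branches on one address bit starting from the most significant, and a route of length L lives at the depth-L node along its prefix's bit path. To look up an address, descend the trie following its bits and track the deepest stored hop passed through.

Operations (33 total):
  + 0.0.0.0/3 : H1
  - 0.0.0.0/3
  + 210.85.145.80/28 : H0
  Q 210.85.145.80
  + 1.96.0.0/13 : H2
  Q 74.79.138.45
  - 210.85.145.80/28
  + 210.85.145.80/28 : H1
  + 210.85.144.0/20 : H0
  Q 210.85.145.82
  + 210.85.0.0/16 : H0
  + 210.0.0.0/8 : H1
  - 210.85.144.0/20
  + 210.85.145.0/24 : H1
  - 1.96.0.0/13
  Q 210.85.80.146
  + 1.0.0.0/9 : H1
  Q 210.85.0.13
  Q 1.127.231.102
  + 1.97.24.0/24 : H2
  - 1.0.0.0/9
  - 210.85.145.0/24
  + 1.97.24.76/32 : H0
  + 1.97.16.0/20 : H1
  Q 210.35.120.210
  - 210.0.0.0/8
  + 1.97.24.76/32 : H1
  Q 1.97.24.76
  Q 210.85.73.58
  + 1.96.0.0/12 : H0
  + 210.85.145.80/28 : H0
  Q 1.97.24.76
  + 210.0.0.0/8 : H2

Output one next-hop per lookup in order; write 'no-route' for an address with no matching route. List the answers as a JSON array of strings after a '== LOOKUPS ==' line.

Process each operation:
  + 0.0.0.0/3 (H1) depth=3
  - 0.0.0.0/3 clear@3
  + 210.85.145.80/28 (H0) depth=28
  ? 210.85.145.80  path d0:-→d1:-→d2:-→d3:-→d4:-→d5:-→d6:-→d7:-→d8:-→d9:-→d10:-→d11:-→d12:-→d13:-→d14:-→d15:-→d16:-→d17:-→d18:-→d19:-→d20:-→d21:-→d22:-→d23:-→d24:-→d25:-→d26:-→d27:-→d28:H0  best=H0
  + 1.96.0.0/13 (H2) depth=13
  ? 74.79.138.45  path d0:-→d1:-  best=no-route
  - 210.85.145.80/28 clear@28
  + 210.85.145.80/28 (H1) depth=28
  + 210.85.144.0/20 (H0) depth=20
  ? 210.85.145.82  path d0:-→d1:-→d2:-→d3:-→d4:-→d5:-→d6:-→d7:-→d8:-→d9:-→d10:-→d11:-→d12:-→d13:-→d14:-→d15:-→d16:-→d17:-→d18:-→d19:-→d20:H0→d21:-→d22:-→d23:-→d24:-→d25:-→d26:-→d27:-→d28:H1  best=H1
  + 210.85.0.0/16 (H0) depth=16
  + 210.0.0.0/8 (H1) depth=8
  - 210.85.144.0/20 clear@20
  + 210.85.145.0/24 (H1) depth=24
  - 1.96.0.0/13 clear@13
  ? 210.85.80.146  path d0:-→d1:-→d2:-→d3:-→d4:-→d5:-→d6:-→d7:-→d8:H1→d9:-→d10:-→d11:-→d12:-→d13:-→d14:-→d15:-→d16:H0  best=H0
  + 1.0.0.0/9 (H1) depth=9
  ? 210.85.0.13  path d0:-→d1:-→d2:-→d3:-→d4:-→d5:-→d6:-→d7:-→d8:H1→d9:-→d10:-→d11:-→d12:-→d13:-→d14:-→d15:-→d16:H0  best=H0
  ? 1.127.231.102  path d0:-→d1:-→d2:-→d3:-→d4:-→d5:-→d6:-→d7:-→d8:-→d9:H1→d10:-→d11:-  best=H1
  + 1.97.24.0/24 (H2) depth=24
  - 1.0.0.0/9 clear@9
  - 210.85.145.0/24 clear@24
  + 1.97.24.76/32 (H0) depth=32
  + 1.97.16.0/20 (H1) depth=20
  ? 210.35.120.210  path d0:-→d1:-→d2:-→d3:-→d4:-→d5:-→d6:-→d7:-→d8:H1→d9:-  best=H1
  - 210.0.0.0/8 clear@8
  + 1.97.24.76/32 (H1) depth=32
  ? 1.97.24.76  path d0:-→d1:-→d2:-→d3:-→d4:-→d5:-→d6:-→d7:-→d8:-→d9:-→d10:-→d11:-→d12:-→d13:-→d14:-→d15:-→d16:-→d17:-→d18:-→d19:-→d20:H1→d21:-→d22:-→d23:-→d24:H2→d25:-→d26:-→d27:-→d28:-→d29:-→d30:-→d31:-→d32:H1  best=H1
  ? 210.85.73.58  path d0:-→d1:-→d2:-→d3:-→d4:-→d5:-→d6:-→d7:-→d8:-→d9:-→d10:-→d11:-→d12:-→d13:-→d14:-→d15:-→d16:H0  best=H0
  + 1.96.0.0/12 (H0) depth=12
  + 210.85.145.80/28 (H0) depth=28
  ? 1.97.24.76  path d0:-→d1:-→d2:-→d3:-→d4:-→d5:-→d6:-→d7:-→d8:-→d9:-→d10:-→d11:-→d12:H0→d13:-→d14:-→d15:-→d16:-→d17:-→d18:-→d19:-→d20:H1→d21:-→d22:-→d23:-→d24:H2→d25:-→d26:-→d27:-→d28:-→d29:-→d30:-→d31:-→d32:H1  best=H1
  + 210.0.0.0/8 (H2) depth=8

== LOOKUPS ==
["H0","no-route","H1","H0","H0","H1","H1","H1","H0","H1"]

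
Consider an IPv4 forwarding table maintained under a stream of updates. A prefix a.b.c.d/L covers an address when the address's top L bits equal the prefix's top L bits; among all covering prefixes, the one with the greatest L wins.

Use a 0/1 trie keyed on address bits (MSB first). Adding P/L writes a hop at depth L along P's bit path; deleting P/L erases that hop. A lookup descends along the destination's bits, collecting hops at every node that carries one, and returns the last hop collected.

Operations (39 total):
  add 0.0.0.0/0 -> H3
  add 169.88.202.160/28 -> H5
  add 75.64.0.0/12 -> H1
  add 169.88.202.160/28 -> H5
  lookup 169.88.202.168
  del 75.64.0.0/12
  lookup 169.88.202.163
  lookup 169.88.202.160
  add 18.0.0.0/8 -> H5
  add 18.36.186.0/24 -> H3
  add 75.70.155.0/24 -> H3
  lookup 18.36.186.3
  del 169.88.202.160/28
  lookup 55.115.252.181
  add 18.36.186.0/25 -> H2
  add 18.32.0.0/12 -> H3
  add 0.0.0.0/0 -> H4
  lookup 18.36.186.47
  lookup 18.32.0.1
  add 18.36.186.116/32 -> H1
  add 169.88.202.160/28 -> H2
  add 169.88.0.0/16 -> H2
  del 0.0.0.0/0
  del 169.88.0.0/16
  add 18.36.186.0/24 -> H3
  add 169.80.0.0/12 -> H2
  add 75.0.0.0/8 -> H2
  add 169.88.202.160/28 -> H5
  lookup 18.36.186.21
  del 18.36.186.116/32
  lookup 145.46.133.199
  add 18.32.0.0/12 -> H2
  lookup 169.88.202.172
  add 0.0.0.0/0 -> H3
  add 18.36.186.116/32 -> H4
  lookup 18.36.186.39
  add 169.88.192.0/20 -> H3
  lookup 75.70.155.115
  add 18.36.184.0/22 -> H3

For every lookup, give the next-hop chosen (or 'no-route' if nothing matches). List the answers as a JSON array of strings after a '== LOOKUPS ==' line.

Trace:
  + 0.0.0.0/0 (H3) depth=0
  + 169.88.202.160/28 (H5) depth=28
  + 75.64.0.0/12 (H1) depth=12
  + 169.88.202.160/28 (H5) depth=28
  lookup 169.88.202.168: bits 1010100101011000110010101010 walk d0:H3→d1:-→d2:-→d3:-→d4:-→d5:-→d6:-→d7:-→d8:-→d9:-→d10:-→d11:-→d12:-→d13:-→d14:-→d15:-→d16:-→d17:-→d18:-→d19:-→d20:-→d21:-→d22:-→d23:-→d24:-→d25:-→d26:-→d27:-→d28:H5 -> H5
  del 75.64.0.0/12 (clear depth 12)
  lookup 169.88.202.163: bits 1010100101011000110010101010 walk d0:H3→d1:-→d2:-→d3:-→d4:-→d5:-→d6:-→d7:-→d8:-→d9:-→d10:-→d11:-→d12:-→d13:-→d14:-→d15:-→d16:-→d17:-→d18:-→d19:-→d20:-→d21:-→d22:-→d23:-→d24:-→d25:-→d26:-→d27:-→d28:H5 -> H5
  lookup 169.88.202.160: bits 1010100101011000110010101010 walk d0:H3→d1:-→d2:-→d3:-→d4:-→d5:-→d6:-→d7:-→d8:-→d9:-→d10:-→d11:-→d12:-→d13:-→d14:-→d15:-→d16:-→d17:-→d18:-→d19:-→d20:-→d21:-→d22:-→d23:-→d24:-→d25:-→d26:-→d27:-→d28:H5 -> H5
  + 18.0.0.0/8 (H5) depth=8
  + 18.36.186.0/24 (H3) depth=24
  + 75.70.155.0/24 (H3) depth=24
  lookup 18.36.186.3: bits 000100100010010010111010 walk d0:H3→d1:-→d2:-→d3:-→d4:-→d5:-→d6:-→d7:-→d8:H5→d9:-→d10:-→d11:-→d12:-→d13:-→d14:-→d15:-→d16:-→d17:-→d18:-→d19:-→d20:-→d21:-→d22:-→d23:-→d24:H3 -> H3
  del 169.88.202.160/28 (clear depth 28)
  lookup 55.115.252.181: bits 00 walk d0:H3→d1:-→d2:- -> H3
  + 18.36.186.0/25 (H2) depth=25
  + 18.32.0.0/12 (H3) depth=12
  + 0.0.0.0/0 (H4) depth=0
  lookup 18.36.186.47: bits 0001001000100100101110100 walk d0:H4→d1:-→d2:-→d3:-→d4:-→d5:-→d6:-→d7:-→d8:H5→d9:-→d10:-→d11:-→d12:H3→d13:-→d14:-→d15:-→d16:-→d17:-→d18:-→d19:-→d20:-→d21:-→d22:-→d23:-→d24:H3→d25:H2 -> H2
  lookup 18.32.0.1: bits 0001001000100 walk d0:H4→d1:-→d2:-→d3:-→d4:-→d5:-→d6:-→d7:-→d8:H5→d9:-→d10:-→d11:-→d12:H3→d13:- -> H3
  + 18.36.186.116/32 (H1) depth=32
  + 169.88.202.160/28 (H2) depth=28
  + 169.88.0.0/16 (H2) depth=16
  del 0.0.0.0/0 (clear depth 0)
  del 169.88.0.0/16 (clear depth 16)
  + 18.36.186.0/24 (H3) depth=24
  + 169.80.0.0/12 (H2) depth=12
  + 75.0.0.0/8 (H2) depth=8
  + 169.88.202.160/28 (H5) depth=28
  lookup 18.36.186.21: bits 0001001000100100101110100 walk d0:-→d1:-→d2:-→d3:-→d4:-→d5:-→d6:-→d7:-→d8:H5→d9:-→d10:-→d11:-→d12:H3→d13:-→d14:-→d15:-→d16:-→d17:-→d18:-→d19:-→d20:-→d21:-→d22:-→d23:-→d24:H3→d25:H2 -> H2
  del 18.36.186.116/32 (clear depth 32)
  lookup 145.46.133.199: bits 10 walk d0:-→d1:-→d2:- -> no-route
  + 18.32.0.0/12 (H2) depth=12
  lookup 169.88.202.172: bits 1010100101011000110010101010 walk d0:-→d1:-→d2:-→d3:-→d4:-→d5:-→d6:-→d7:-→d8:-→d9:-→d10:-→d11:-→d12:H2→d13:-→d14:-→d15:-→d16:-→d17:-→d18:-→d19:-→d20:-→d21:-→d22:-→d23:-→d24:-→d25:-→d26:-→d27:-→d28:H5 -> H5
  + 0.0.0.0/0 (H3) depth=0
  + 18.36.186.116/32 (H4) depth=32
  lookup 18.36.186.39: bits 0001001000100100101110100 walk d0:H3→d1:-→d2:-→d3:-→d4:-→d5:-→d6:-→d7:-→d8:H5→d9:-→d10:-→d11:-→d12:H2→d13:-→d14:-→d15:-→d16:-→d17:-→d18:-→d19:-→d20:-→d21:-→d22:-→d23:-→d24:H3→d25:H2 -> H2
  + 169.88.192.0/20 (H3) depth=20
  lookup 75.70.155.115: bits 010010110100011010011011 walk d0:H3→d1:-→d2:-→d3:-→d4:-→d5:-→d6:-→d7:-→d8:H2→d9:-→d10:-→d11:-→d12:-→d13:-→d14:-→d15:-→d16:-→d17:-→d18:-→d19:-→d20:-→d21:-→d22:-→d23:-→d24:H3 -> H3
  + 18.36.184.0/22 (H3) depth=22

== LOOKUPS ==
["H5","H5","H5","H3","H3","H2","H3","H2","no-route","H5","H2","H3"]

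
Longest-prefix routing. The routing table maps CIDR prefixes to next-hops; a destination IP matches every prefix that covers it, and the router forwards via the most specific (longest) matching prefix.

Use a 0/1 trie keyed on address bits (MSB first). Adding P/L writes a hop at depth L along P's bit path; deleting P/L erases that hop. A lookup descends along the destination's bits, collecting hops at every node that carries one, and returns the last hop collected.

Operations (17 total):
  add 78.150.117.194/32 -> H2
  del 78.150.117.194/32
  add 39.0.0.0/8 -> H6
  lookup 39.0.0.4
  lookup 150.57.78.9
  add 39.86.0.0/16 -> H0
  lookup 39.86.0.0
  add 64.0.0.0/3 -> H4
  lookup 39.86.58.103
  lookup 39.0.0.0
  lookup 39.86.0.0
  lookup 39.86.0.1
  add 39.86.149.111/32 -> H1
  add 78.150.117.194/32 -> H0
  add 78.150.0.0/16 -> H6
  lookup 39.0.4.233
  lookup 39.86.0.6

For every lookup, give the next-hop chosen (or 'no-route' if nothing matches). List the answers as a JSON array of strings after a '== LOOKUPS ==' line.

Apply in order:
  add 78.150.117.194/32 -> H2 at depth 32
  - 78.150.117.194/32 clear@32
  add 39.0.0.0/8 -> H6 at depth 8
  Q 39.0.0.4: descend 00100111 ; hops seen [H6] ; pick H6
  Q 150.57.78.9: descend ε ; hops seen [∅] ; pick no-route
  add 39.86.0.0/16 -> H0 at depth 16
  Q 39.86.0.0: descend 0010011101010110 ; hops seen [H6,H0] ; pick H0
  add 64.0.0.0/3 -> H4 at depth 3
  Q 39.86.58.103: descend 0010011101010110 ; hops seen [H6,H0] ; pick H0
  Q 39.0.0.0: descend 001001110 ; hops seen [H6] ; pick H6
  Q 39.86.0.0: descend 0010011101010110 ; hops seen [H6,H0] ; pick H0
  Q 39.86.0.1: descend 0010011101010110 ; hops seen [H6,H0] ; pick H0
  add 39.86.149.111/32 -> H1 at depth 32
  add 78.150.117.194/32 -> H0 at depth 32
  add 78.150.0.0/16 -> H6 at depth 16
  Q 39.0.4.233: descend 001001110 ; hops seen [H6] ; pick H6
  Q 39.86.0.6: descend 0010011101010110 ; hops seen [H6,H0] ; pick H0

== LOOKUPS ==
["H6","no-route","H0","H0","H6","H0","H0","H6","H0"]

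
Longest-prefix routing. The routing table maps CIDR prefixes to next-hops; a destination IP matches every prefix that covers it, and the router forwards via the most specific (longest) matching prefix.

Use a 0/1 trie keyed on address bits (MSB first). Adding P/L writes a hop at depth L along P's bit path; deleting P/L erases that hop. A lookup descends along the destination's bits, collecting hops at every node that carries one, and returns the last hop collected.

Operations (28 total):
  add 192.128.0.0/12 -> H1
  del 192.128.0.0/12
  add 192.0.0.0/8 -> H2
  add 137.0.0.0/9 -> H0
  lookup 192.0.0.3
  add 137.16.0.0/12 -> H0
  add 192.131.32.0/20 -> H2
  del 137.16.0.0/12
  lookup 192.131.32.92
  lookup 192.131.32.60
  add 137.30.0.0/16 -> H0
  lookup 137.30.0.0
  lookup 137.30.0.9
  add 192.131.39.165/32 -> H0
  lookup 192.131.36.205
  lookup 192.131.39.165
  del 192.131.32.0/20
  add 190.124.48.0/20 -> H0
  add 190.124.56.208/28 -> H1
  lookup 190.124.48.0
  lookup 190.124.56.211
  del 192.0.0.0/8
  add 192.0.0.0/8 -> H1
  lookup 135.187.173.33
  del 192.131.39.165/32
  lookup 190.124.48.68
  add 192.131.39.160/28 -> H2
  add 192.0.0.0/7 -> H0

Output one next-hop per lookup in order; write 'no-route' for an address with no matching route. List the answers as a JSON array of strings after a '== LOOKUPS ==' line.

Trace:
  + 192.128.0.0/12 (H1) depth=12
  - 192.128.0.0/12 clear@12
  + 192.0.0.0/8 (H2) depth=8
  + 137.0.0.0/9 (H0) depth=9
  lookup 192.0.0.3: bits 11000000 walk d0:-→d1:-→d2:-→d3:-→d4:-→d5:-→d6:-→d7:-→d8:H2 -> H2
  + 137.16.0.0/12 (H0) depth=12
  + 192.131.32.0/20 (H2) depth=20
  - 137.16.0.0/12 clear@12
  lookup 192.131.32.92: bits 11000000100000110010 walk d0:-→d1:-→d2:-→d3:-→d4:-→d5:-→d6:-→d7:-→d8:H2→d9:-→d10:-→d11:-→d12:-→d13:-→d14:-→d15:-→d16:-→d17:-→d18:-→d19:-→d20:H2 -> H2
  lookup 192.131.32.60: bits 11000000100000110010 walk d0:-→d1:-→d2:-→d3:-→d4:-→d5:-→d6:-→d7:-→d8:H2→d9:-→d10:-→d11:-→d12:-→d13:-→d14:-→d15:-→d16:-→d17:-→d18:-→d19:-→d20:H2 -> H2
  + 137.30.0.0/16 (H0) depth=16
  lookup 137.30.0.0: bits 1000100100011110 walk d0:-→d1:-→d2:-→d3:-→d4:-→d5:-→d6:-→d7:-→d8:-→d9:H0→d10:-→d11:-→d12:-→d13:-→d14:-→d15:-→d16:H0 -> H0
  lookup 137.30.0.9: bits 1000100100011110 walk d0:-→d1:-→d2:-→d3:-→d4:-→d5:-→d6:-→d7:-→d8:-→d9:H0→d10:-→d11:-→d12:-→d13:-→d14:-→d15:-→d16:H0 -> H0
  + 192.131.39.165/32 (H0) depth=32
  lookup 192.131.36.205: bits 1100000010000011001001 walk d0:-→d1:-→d2:-→d3:-→d4:-→d5:-→d6:-→d7:-→d8:H2→d9:-→d10:-→d11:-→d12:-→d13:-→d14:-→d15:-→d16:-→d17:-→d18:-→d19:-→d20:H2→d21:-→d22:- -> H2
  lookup 192.131.39.165: bits 11000000100000110010011110100101 walk d0:-→d1:-→d2:-→d3:-→d4:-→d5:-→d6:-→d7:-→d8:H2→d9:-→d10:-→d11:-→d12:-→d13:-→d14:-→d15:-→d16:-→d17:-→d18:-→d19:-→d20:H2→d21:-→d22:-→d23:-→d24:-→d25:-→d26:-→d27:-→d28:-→d29:-→d30:-→d31:-→d32:H0 -> H0
  - 192.131.32.0/20 clear@20
  + 190.124.48.0/20 (H0) depth=20
  + 190.124.56.208/28 (H1) depth=28
  lookup 190.124.48.0: bits 10111110011111000011 walk d0:-→d1:-→d2:-→d3:-→d4:-→d5:-→d6:-→d7:-→d8:-→d9:-→d10:-→d11:-→d12:-→d13:-→d14:-→d15:-→d16:-→d17:-→d18:-→d19:-→d20:H0 -> H0
  lookup 190.124.56.211: bits 1011111001111100001110001101 walk d0:-→d1:-→d2:-→d3:-→d4:-→d5:-→d6:-→d7:-→d8:-→d9:-→d10:-→d11:-→d12:-→d13:-→d14:-→d15:-→d16:-→d17:-→d18:-→d19:-→d20:H0→d21:-→d22:-→d23:-→d24:-→d25:-→d26:-→d27:-→d28:H1 -> H1
  - 192.0.0.0/8 clear@8
  + 192.0.0.0/8 (H1) depth=8
  lookup 135.187.173.33: bits 1000 walk d0:-→d1:-→d2:-→d3:-→d4:- -> no-route
  - 192.131.39.165/32 clear@32
  lookup 190.124.48.68: bits 10111110011111000011 walk d0:-→d1:-→d2:-→d3:-→d4:-→d5:-→d6:-→d7:-→d8:-→d9:-→d10:-→d11:-→d12:-→d13:-→d14:-→d15:-→d16:-→d17:-→d18:-→d19:-→d20:H0 -> H0
  + 192.131.39.160/28 (H2) depth=28
  + 192.0.0.0/7 (H0) depth=7

== LOOKUPS ==
["H2","H2","H2","H0","H0","H2","H0","H0","H1","no-route","H0"]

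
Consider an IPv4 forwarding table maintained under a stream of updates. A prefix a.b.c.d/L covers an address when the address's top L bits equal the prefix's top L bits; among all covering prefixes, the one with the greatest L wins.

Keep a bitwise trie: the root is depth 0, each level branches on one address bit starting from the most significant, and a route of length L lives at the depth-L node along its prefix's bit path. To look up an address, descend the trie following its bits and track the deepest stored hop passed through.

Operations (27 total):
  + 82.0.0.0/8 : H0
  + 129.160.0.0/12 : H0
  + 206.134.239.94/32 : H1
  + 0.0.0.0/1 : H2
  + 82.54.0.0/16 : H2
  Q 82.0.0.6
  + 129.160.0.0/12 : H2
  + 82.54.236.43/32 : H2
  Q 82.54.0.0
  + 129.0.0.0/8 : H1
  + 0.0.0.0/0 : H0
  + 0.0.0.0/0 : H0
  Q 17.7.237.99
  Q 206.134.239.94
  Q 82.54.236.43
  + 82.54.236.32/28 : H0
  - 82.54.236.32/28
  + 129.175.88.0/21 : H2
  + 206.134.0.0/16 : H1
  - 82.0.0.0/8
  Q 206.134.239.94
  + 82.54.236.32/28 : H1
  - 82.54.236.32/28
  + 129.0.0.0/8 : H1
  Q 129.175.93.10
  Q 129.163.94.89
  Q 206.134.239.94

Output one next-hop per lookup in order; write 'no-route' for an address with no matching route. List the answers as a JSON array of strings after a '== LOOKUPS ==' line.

Trace:
  + 82.0.0.0/8 (H0) depth=8
  + 129.160.0.0/12 (H0) depth=12
  + 206.134.239.94/32 (H1) depth=32
  + 0.0.0.0/1 (H2) depth=1
  + 82.54.0.0/16 (H2) depth=16
  lookup 82.0.0.6: bits 0101001000 walk d0:-→d1:H2→d2:-→d3:-→d4:-→d5:-→d6:-→d7:-→d8:H0→d9:-→d10:- -> H0
  + 129.160.0.0/12 (H2) depth=12
  + 82.54.236.43/32 (H2) depth=32
  lookup 82.54.0.0: bits 0101001000110110 walk d0:-→d1:H2→d2:-→d3:-→d4:-→d5:-→d6:-→d7:-→d8:H0→d9:-→d10:-→d11:-→d12:-→d13:-→d14:-→d15:-→d16:H2 -> H2
  + 129.0.0.0/8 (H1) depth=8
  + 0.0.0.0/0 (H0) depth=0
  + 0.0.0.0/0 (H0) depth=0
  lookup 17.7.237.99: bits 0 walk d0:H0→d1:H2 -> H2
  lookup 206.134.239.94: bits 11001110100001101110111101011110 walk d0:H0→d1:-→d2:-→d3:-→d4:-→d5:-→d6:-→d7:-→d8:-→d9:-→d10:-→d11:-→d12:-→d13:-→d14:-→d15:-→d16:-→d17:-→d18:-→d19:-→d20:-→d21:-→d22:-→d23:-→d24:-→d25:-→d26:-→d27:-→d28:-→d29:-→d30:-→d31:-→d32:H1 -> H1
  lookup 82.54.236.43: bits 01010010001101101110110000101011 walk d0:H0→d1:H2→d2:-→d3:-→d4:-→d5:-→d6:-→d7:-→d8:H0→d9:-→d10:-→d11:-→d12:-→d13:-→d14:-→d15:-→d16:H2→d17:-→d18:-→d19:-→d20:-→d21:-→d22:-→d23:-→d24:-→d25:-→d26:-→d27:-→d28:-→d29:-→d30:-→d31:-→d32:H2 -> H2
  + 82.54.236.32/28 (H0) depth=28
  - 82.54.236.32/28 clear@28
  + 129.175.88.0/21 (H2) depth=21
  + 206.134.0.0/16 (H1) depth=16
  - 82.0.0.0/8 clear@8
  lookup 206.134.239.94: bits 11001110100001101110111101011110 walk d0:H0→d1:-→d2:-→d3:-→d4:-→d5:-→d6:-→d7:-→d8:-→d9:-→d10:-→d11:-→d12:-→d13:-→d14:-→d15:-→d16:H1→d17:-→d18:-→d19:-→d20:-→d21:-→d22:-→d23:-→d24:-→d25:-→d26:-→d27:-→d28:-→d29:-→d30:-→d31:-→d32:H1 -> H1
  + 82.54.236.32/28 (H1) depth=28
  - 82.54.236.32/28 clear@28
  + 129.0.0.0/8 (H1) depth=8
  lookup 129.175.93.10: bits 100000011010111101011 walk d0:H0→d1:-→d2:-→d3:-→d4:-→d5:-→d6:-→d7:-→d8:H1→d9:-→d10:-→d11:-→d12:H2→d13:-→d14:-→d15:-→d16:-→d17:-→d18:-→d19:-→d20:-→d21:H2 -> H2
  lookup 129.163.94.89: bits 100000011010 walk d0:H0→d1:-→d2:-→d3:-→d4:-→d5:-→d6:-→d7:-→d8:H1→d9:-→d10:-→d11:-→d12:H2 -> H2
  lookup 206.134.239.94: bits 11001110100001101110111101011110 walk d0:H0→d1:-→d2:-→d3:-→d4:-→d5:-→d6:-→d7:-→d8:-→d9:-→d10:-→d11:-→d12:-→d13:-→d14:-→d15:-→d16:H1→d17:-→d18:-→d19:-→d20:-→d21:-→d22:-→d23:-→d24:-→d25:-→d26:-→d27:-→d28:-→d29:-→d30:-→d31:-→d32:H1 -> H1

== LOOKUPS ==
["H0","H2","H2","H1","H2","H1","H2","H2","H1"]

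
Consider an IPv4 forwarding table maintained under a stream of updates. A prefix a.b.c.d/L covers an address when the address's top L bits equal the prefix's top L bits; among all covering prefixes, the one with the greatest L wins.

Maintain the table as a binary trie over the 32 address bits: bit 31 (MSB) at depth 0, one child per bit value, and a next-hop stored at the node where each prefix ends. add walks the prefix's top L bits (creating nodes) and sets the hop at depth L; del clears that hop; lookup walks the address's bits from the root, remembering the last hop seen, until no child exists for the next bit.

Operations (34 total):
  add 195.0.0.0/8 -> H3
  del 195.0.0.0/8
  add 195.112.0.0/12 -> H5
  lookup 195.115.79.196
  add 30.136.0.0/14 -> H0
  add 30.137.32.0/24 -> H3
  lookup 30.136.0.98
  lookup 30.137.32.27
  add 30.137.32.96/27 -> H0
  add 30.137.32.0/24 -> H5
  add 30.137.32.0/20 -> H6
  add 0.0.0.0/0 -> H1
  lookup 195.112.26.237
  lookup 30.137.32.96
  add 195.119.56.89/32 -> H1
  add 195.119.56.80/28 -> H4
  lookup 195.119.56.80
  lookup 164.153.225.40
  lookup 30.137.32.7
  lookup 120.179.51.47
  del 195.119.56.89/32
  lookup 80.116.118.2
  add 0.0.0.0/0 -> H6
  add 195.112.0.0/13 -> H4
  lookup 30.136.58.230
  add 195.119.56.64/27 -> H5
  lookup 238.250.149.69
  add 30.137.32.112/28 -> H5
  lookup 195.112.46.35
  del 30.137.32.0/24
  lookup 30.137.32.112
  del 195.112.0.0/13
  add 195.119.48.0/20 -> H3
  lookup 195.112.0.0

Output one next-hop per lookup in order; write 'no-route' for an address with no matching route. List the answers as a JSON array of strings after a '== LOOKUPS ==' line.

Apply in order:
  + 195.0.0.0/8 (H3) depth=8
  - 195.0.0.0/8 clear@8
  + 195.112.0.0/12 (H5) depth=12
  lookup 195.115.79.196: bits 110000110111 walk d0:-→d1:-→d2:-→d3:-→d4:-→d5:-→d6:-→d7:-→d8:-→d9:-→d10:-→d11:-→d12:H5 -> H5
  + 30.136.0.0/14 (H0) depth=14
  + 30.137.32.0/24 (H3) depth=24
  lookup 30.136.0.98: bits 000111101000100 walk d0:-→d1:-→d2:-→d3:-→d4:-→d5:-→d6:-→d7:-→d8:-→d9:-→d10:-→d11:-→d12:-→d13:-→d14:H0→d15:- -> H0
  lookup 30.137.32.27: bits 000111101000100100100000 walk d0:-→d1:-→d2:-→d3:-→d4:-→d5:-→d6:-→d7:-→d8:-→d9:-→d10:-→d11:-→d12:-→d13:-→d14:H0→d15:-→d16:-→d17:-→d18:-→d19:-→d20:-→d21:-→d22:-→d23:-→d24:H3 -> H3
  + 30.137.32.96/27 (H0) depth=27
  + 30.137.32.0/24 (H5) depth=24
  + 30.137.32.0/20 (H6) depth=20
  + 0.0.0.0/0 (H1) depth=0
  lookup 195.112.26.237: bits 110000110111 walk d0:H1→d1:-→d2:-→d3:-→d4:-→d5:-→d6:-→d7:-→d8:-→d9:-→d10:-→d11:-→d12:H5 -> H5
  lookup 30.137.32.96: bits 000111101000100100100000011 walk d0:H1→d1:-→d2:-→d3:-→d4:-→d5:-→d6:-→d7:-→d8:-→d9:-→d10:-→d11:-→d12:-→d13:-→d14:H0→d15:-→d16:-→d17:-→d18:-→d19:-→d20:H6→d21:-→d22:-→d23:-→d24:H5→d25:-→d26:-→d27:H0 -> H0
  + 195.119.56.89/32 (H1) depth=32
  + 195.119.56.80/28 (H4) depth=28
  lookup 195.119.56.80: bits 1100001101110111001110000101 walk d0:H1→d1:-→d2:-→d3:-→d4:-→d5:-→d6:-→d7:-→d8:-→d9:-→d10:-→d11:-→d12:H5→d13:-→d14:-→d15:-→d16:-→d17:-→d18:-→d19:-→d20:-→d21:-→d22:-→d23:-→d24:-→d25:-→d26:-→d27:-→d28:H4 -> H4
  lookup 164.153.225.40: bits 1 walk d0:H1→d1:- -> H1
  lookup 30.137.32.7: bits 0001111010001001001000000 walk d0:H1→d1:-→d2:-→d3:-→d4:-→d5:-→d6:-→d7:-→d8:-→d9:-→d10:-→d11:-→d12:-→d13:-→d14:H0→d15:-→d16:-→d17:-→d18:-→d19:-→d20:H6→d21:-→d22:-→d23:-→d24:H5→d25:- -> H5
  lookup 120.179.51.47: bits 0 walk d0:H1→d1:- -> H1
  - 195.119.56.89/32 clear@32
  lookup 80.116.118.2: bits 0 walk d0:H1→d1:- -> H1
  + 0.0.0.0/0 (H6) depth=0
  + 195.112.0.0/13 (H4) depth=13
  lookup 30.136.58.230: bits 000111101000100 walk d0:H6→d1:-→d2:-→d3:-→d4:-→d5:-→d6:-→d7:-→d8:-→d9:-→d10:-→d11:-→d12:-→d13:-→d14:H0→d15:- -> H0
  + 195.119.56.64/27 (H5) depth=27
  lookup 238.250.149.69: bits 11 walk d0:H6→d1:-→d2:- -> H6
  + 30.137.32.112/28 (H5) depth=28
  lookup 195.112.46.35: bits 1100001101110 walk d0:H6→d1:-→d2:-→d3:-→d4:-→d5:-→d6:-→d7:-→d8:-→d9:-→d10:-→d11:-→d12:H5→d13:H4 -> H4
  - 30.137.32.0/24 clear@24
  lookup 30.137.32.112: bits 0001111010001001001000000111 walk d0:H6→d1:-→d2:-→d3:-→d4:-→d5:-→d6:-→d7:-→d8:-→d9:-→d10:-→d11:-→d12:-→d13:-→d14:H0→d15:-→d16:-→d17:-→d18:-→d19:-→d20:H6→d21:-→d22:-→d23:-→d24:-→d25:-→d26:-→d27:H0→d28:H5 -> H5
  - 195.112.0.0/13 clear@13
  + 195.119.48.0/20 (H3) depth=20
  lookup 195.112.0.0: bits 1100001101110 walk d0:H6→d1:-→d2:-→d3:-→d4:-→d5:-→d6:-→d7:-→d8:-→d9:-→d10:-→d11:-→d12:H5→d13:- -> H5

== LOOKUPS ==
["H5","H0","H3","H5","H0","H4","H1","H5","H1","H1","H0","H6","H4","H5","H5"]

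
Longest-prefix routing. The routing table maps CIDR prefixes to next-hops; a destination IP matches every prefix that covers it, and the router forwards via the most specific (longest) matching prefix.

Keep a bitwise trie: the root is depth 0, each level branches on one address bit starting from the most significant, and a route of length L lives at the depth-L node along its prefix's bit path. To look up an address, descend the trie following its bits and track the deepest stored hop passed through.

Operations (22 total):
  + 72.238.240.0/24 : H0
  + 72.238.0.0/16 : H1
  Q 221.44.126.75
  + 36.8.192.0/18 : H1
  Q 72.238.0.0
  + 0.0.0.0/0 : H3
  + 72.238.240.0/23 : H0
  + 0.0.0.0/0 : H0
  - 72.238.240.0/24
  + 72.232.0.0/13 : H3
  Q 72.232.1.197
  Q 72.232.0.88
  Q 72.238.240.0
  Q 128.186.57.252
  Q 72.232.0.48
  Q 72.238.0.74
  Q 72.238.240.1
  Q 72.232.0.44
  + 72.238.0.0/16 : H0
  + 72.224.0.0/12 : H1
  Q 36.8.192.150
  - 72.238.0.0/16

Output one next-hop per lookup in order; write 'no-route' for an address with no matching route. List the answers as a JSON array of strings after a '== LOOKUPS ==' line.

Process each operation:
  + 72.238.240.0/24 (H0) depth=24
  + 72.238.0.0/16 (H1) depth=16
  ? 221.44.126.75  path d0:-  best=no-route
  + 36.8.192.0/18 (H1) depth=18
  ? 72.238.0.0  path d0:-→d1:-→d2:-→d3:-→d4:-→d5:-→d6:-→d7:-→d8:-→d9:-→d10:-→d11:-→d12:-→d13:-→d14:-→d15:-→d16:H1  best=H1
  + 0.0.0.0/0 (H3) depth=0
  + 72.238.240.0/23 (H0) depth=23
  + 0.0.0.0/0 (H0) depth=0
  del 72.238.240.0/24 (clear depth 24)
  + 72.232.0.0/13 (H3) depth=13
  ? 72.232.1.197  path d0:H0→d1:-→d2:-→d3:-→d4:-→d5:-→d6:-→d7:-→d8:-→d9:-→d10:-→d11:-→d12:-→d13:H3  best=H3
  ? 72.232.0.88  path d0:H0→d1:-→d2:-→d3:-→d4:-→d5:-→d6:-→d7:-→d8:-→d9:-→d10:-→d11:-→d12:-→d13:H3  best=H3
  ? 72.238.240.0  path d0:H0→d1:-→d2:-→d3:-→d4:-→d5:-→d6:-→d7:-→d8:-→d9:-→d10:-→d11:-→d12:-→d13:H3→d14:-→d15:-→d16:H1→d17:-→d18:-→d19:-→d20:-→d21:-→d22:-→d23:H0→d24:-  best=H0
  ? 128.186.57.252  path d0:H0  best=H0
  ? 72.232.0.48  path d0:H0→d1:-→d2:-→d3:-→d4:-→d5:-→d6:-→d7:-→d8:-→d9:-→d10:-→d11:-→d12:-→d13:H3  best=H3
  ? 72.238.0.74  path d0:H0→d1:-→d2:-→d3:-→d4:-→d5:-→d6:-→d7:-→d8:-→d9:-→d10:-→d11:-→d12:-→d13:H3→d14:-→d15:-→d16:H1  best=H1
  ? 72.238.240.1  path d0:H0→d1:-→d2:-→d3:-→d4:-→d5:-→d6:-→d7:-→d8:-→d9:-→d10:-→d11:-→d12:-→d13:H3→d14:-→d15:-→d16:H1→d17:-→d18:-→d19:-→d20:-→d21:-→d22:-→d23:H0→d24:-  best=H0
  ? 72.232.0.44  path d0:H0→d1:-→d2:-→d3:-→d4:-→d5:-→d6:-→d7:-→d8:-→d9:-→d10:-→d11:-→d12:-→d13:H3  best=H3
  + 72.238.0.0/16 (H0) depth=16
  + 72.224.0.0/12 (H1) depth=12
  ? 36.8.192.150  path d0:H0→d1:-→d2:-→d3:-→d4:-→d5:-→d6:-→d7:-→d8:-→d9:-→d10:-→d11:-→d12:-→d13:-→d14:-→d15:-→d16:-→d17:-→d18:H1  best=H1
  del 72.238.0.0/16 (clear depth 16)

== LOOKUPS ==
["no-route","H1","H3","H3","H0","H0","H3","H1","H0","H3","H1"]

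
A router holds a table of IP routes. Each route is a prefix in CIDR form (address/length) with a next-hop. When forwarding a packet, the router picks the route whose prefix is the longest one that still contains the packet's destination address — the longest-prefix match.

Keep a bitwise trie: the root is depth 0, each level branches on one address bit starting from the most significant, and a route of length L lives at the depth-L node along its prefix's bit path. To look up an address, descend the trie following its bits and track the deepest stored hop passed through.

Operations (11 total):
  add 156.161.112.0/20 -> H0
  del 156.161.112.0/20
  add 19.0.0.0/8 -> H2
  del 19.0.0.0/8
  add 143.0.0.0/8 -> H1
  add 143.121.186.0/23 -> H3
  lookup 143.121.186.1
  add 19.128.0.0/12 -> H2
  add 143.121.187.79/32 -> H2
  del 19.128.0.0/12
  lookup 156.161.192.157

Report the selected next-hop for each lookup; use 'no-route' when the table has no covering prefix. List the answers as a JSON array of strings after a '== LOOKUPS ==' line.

Apply in order:
  + 156.161.112.0/20 (H0) depth=20
  del 156.161.112.0/20 (clear depth 20)
  + 19.0.0.0/8 (H2) depth=8
  del 19.0.0.0/8 (clear depth 8)
  + 143.0.0.0/8 (H1) depth=8
  + 143.121.186.0/23 (H3) depth=23
  lookup 143.121.186.1: bits 10001111011110011011101 walk d0:-→d1:-→d2:-→d3:-→d4:-→d5:-→d6:-→d7:-→d8:H1→d9:-→d10:-→d11:-→d12:-→d13:-→d14:-→d15:-→d16:-→d17:-→d18:-→d19:-→d20:-→d21:-→d22:-→d23:H3 -> H3
  + 19.128.0.0/12 (H2) depth=12
  + 143.121.187.79/32 (H2) depth=32
  del 19.128.0.0/12 (clear depth 12)
  lookup 156.161.192.157: bits 1001110010100001 walk d0:-→d1:-→d2:-→d3:-→d4:-→d5:-→d6:-→d7:-→d8:-→d9:-→d10:-→d11:-→d12:-→d13:-→d14:-→d15:-→d16:- -> no-route

== LOOKUPS ==
["H3","no-route"]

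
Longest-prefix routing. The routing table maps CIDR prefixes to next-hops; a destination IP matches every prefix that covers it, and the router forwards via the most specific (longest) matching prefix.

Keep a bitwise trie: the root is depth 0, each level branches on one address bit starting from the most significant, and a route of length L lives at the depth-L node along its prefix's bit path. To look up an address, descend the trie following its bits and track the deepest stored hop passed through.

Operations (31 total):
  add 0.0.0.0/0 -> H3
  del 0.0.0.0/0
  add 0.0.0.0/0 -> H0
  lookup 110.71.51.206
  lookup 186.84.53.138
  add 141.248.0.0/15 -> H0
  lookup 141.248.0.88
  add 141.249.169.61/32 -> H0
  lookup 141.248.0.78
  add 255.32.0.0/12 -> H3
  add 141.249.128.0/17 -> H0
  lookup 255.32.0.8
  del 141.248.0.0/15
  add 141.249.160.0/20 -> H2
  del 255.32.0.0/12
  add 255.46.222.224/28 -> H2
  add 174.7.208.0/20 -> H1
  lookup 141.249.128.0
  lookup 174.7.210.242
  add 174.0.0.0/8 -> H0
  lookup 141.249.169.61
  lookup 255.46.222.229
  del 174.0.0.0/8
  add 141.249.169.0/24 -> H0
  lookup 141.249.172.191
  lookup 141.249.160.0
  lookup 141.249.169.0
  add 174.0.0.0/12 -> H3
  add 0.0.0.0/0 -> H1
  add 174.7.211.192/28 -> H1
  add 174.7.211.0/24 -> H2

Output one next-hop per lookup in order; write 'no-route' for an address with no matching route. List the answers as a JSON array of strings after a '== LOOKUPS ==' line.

Trace:
  add 0.0.0.0/0 -> H3 at depth 0
  del 0.0.0.0/0 (clear depth 0)
  add 0.0.0.0/0 -> H0 at depth 0
  ? 110.71.51.206  path d0:H0  best=H0
  ? 186.84.53.138  path d0:H0  best=H0
  add 141.248.0.0/15 -> H0 at depth 15
  ? 141.248.0.88  path d0:H0→d1:-→d2:-→d3:-→d4:-→d5:-→d6:-→d7:-→d8:-→d9:-→d10:-→d11:-→d12:-→d13:-→d14:-→d15:H0  best=H0
  add 141.249.169.61/32 -> H0 at depth 32
  ? 141.248.0.78  path d0:H0→d1:-→d2:-→d3:-→d4:-→d5:-→d6:-→d7:-→d8:-→d9:-→d10:-→d11:-→d12:-→d13:-→d14:-→d15:H0  best=H0
  add 255.32.0.0/12 -> H3 at depth 12
  add 141.249.128.0/17 -> H0 at depth 17
  ? 255.32.0.8  path d0:H0→d1:-→d2:-→d3:-→d4:-→d5:-→d6:-→d7:-→d8:-→d9:-→d10:-→d11:-→d12:H3  best=H3
  del 141.248.0.0/15 (clear depth 15)
  add 141.249.160.0/20 -> H2 at depth 20
  del 255.32.0.0/12 (clear depth 12)
  add 255.46.222.224/28 -> H2 at depth 28
  add 174.7.208.0/20 -> H1 at depth 20
  ? 141.249.128.0  path d0:H0→d1:-→d2:-→d3:-→d4:-→d5:-→d6:-→d7:-→d8:-→d9:-→d10:-→d11:-→d12:-→d13:-→d14:-→d15:-→d16:-→d17:H0→d18:-  best=H0
  ? 174.7.210.242  path d0:H0→d1:-→d2:-→d3:-→d4:-→d5:-→d6:-→d7:-→d8:-→d9:-→d10:-→d11:-→d12:-→d13:-→d14:-→d15:-→d16:-→d17:-→d18:-→d19:-→d20:H1  best=H1
  add 174.0.0.0/8 -> H0 at depth 8
  ? 141.249.169.61  path d0:H0→d1:-→d2:-→d3:-→d4:-→d5:-→d6:-→d7:-→d8:-→d9:-→d10:-→d11:-→d12:-→d13:-→d14:-→d15:-→d16:-→d17:H0→d18:-→d19:-→d20:H2→d21:-→d22:-→d23:-→d24:-→d25:-→d26:-→d27:-→d28:-→d29:-→d30:-→d31:-→d32:H0  best=H0
  ? 255.46.222.229  path d0:H0→d1:-→d2:-→d3:-→d4:-→d5:-→d6:-→d7:-→d8:-→d9:-→d10:-→d11:-→d12:-→d13:-→d14:-→d15:-→d16:-→d17:-→d18:-→d19:-→d20:-→d21:-→d22:-→d23:-→d24:-→d25:-→d26:-→d27:-→d28:H2  best=H2
  del 174.0.0.0/8 (clear depth 8)
  add 141.249.169.0/24 -> H0 at depth 24
  ? 141.249.172.191  path d0:H0→d1:-→d2:-→d3:-→d4:-→d5:-→d6:-→d7:-→d8:-→d9:-→d10:-→d11:-→d12:-→d13:-→d14:-→d15:-→d16:-→d17:H0→d18:-→d19:-→d20:H2→d21:-  best=H2
  ? 141.249.160.0  path d0:H0→d1:-→d2:-→d3:-→d4:-→d5:-→d6:-→d7:-→d8:-→d9:-→d10:-→d11:-→d12:-→d13:-→d14:-→d15:-→d16:-→d17:H0→d18:-→d19:-→d20:H2  best=H2
  ? 141.249.169.0  path d0:H0→d1:-→d2:-→d3:-→d4:-→d5:-→d6:-→d7:-→d8:-→d9:-→d10:-→d11:-→d12:-→d13:-→d14:-→d15:-→d16:-→d17:H0→d18:-→d19:-→d20:H2→d21:-→d22:-→d23:-→d24:H0→d25:-→d26:-  best=H0
  add 174.0.0.0/12 -> H3 at depth 12
  add 0.0.0.0/0 -> H1 at depth 0
  add 174.7.211.192/28 -> H1 at depth 28
  add 174.7.211.0/24 -> H2 at depth 24

== LOOKUPS ==
["H0","H0","H0","H0","H3","H0","H1","H0","H2","H2","H2","H0"]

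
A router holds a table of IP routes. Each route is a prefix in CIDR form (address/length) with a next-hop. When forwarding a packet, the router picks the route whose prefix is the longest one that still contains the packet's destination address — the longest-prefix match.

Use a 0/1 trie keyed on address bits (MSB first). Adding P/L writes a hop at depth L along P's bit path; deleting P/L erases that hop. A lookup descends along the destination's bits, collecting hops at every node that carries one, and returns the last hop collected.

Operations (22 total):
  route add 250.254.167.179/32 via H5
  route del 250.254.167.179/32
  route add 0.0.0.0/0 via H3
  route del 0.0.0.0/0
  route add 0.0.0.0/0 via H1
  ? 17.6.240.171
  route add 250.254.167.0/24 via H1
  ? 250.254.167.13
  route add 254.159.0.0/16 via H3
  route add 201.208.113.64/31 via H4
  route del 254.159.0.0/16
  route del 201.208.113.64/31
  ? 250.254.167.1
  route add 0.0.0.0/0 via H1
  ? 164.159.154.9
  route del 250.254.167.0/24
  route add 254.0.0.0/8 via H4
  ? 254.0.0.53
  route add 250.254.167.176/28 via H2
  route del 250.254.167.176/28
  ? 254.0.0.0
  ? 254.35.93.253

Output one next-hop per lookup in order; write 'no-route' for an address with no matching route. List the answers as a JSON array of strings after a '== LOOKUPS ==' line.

Process each operation:
  + 250.254.167.179/32 (H5) depth=32
  - 250.254.167.179/32 clear@32
  + 0.0.0.0/0 (H3) depth=0
  - 0.0.0.0/0 clear@0
  + 0.0.0.0/0 (H1) depth=0
  Q 17.6.240.171: descend ε ; hops seen [H1] ; pick H1
  + 250.254.167.0/24 (H1) depth=24
  Q 250.254.167.13: descend 111110101111111010100111 ; hops seen [H1,H1] ; pick H1
  + 254.159.0.0/16 (H3) depth=16
  + 201.208.113.64/31 (H4) depth=31
  - 254.159.0.0/16 clear@16
  - 201.208.113.64/31 clear@31
  Q 250.254.167.1: descend 111110101111111010100111 ; hops seen [H1,H1] ; pick H1
  + 0.0.0.0/0 (H1) depth=0
  Q 164.159.154.9: descend 1 ; hops seen [H1] ; pick H1
  - 250.254.167.0/24 clear@24
  + 254.0.0.0/8 (H4) depth=8
  Q 254.0.0.53: descend 11111110 ; hops seen [H1,H4] ; pick H4
  + 250.254.167.176/28 (H2) depth=28
  - 250.254.167.176/28 clear@28
  Q 254.0.0.0: descend 11111110 ; hops seen [H1,H4] ; pick H4
  Q 254.35.93.253: descend 11111110 ; hops seen [H1,H4] ; pick H4

== LOOKUPS ==
["H1","H1","H1","H1","H4","H4","H4"]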